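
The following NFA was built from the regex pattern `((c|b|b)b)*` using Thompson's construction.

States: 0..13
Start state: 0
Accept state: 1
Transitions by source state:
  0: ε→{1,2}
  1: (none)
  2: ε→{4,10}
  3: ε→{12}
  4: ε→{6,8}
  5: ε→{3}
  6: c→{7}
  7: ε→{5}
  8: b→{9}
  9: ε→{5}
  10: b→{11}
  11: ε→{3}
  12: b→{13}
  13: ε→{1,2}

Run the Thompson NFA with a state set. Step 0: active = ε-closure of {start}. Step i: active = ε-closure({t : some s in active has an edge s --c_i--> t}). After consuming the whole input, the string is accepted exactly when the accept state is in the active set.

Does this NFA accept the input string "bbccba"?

initial (ε-close {0}): {0,1,2,4,6,8,10}
'b' @ 1: {3,5,9,11,12}
'b' @ 2: {1,2,4,6,8,10,13}  ✓accept
'c' @ 3: {3,5,7,12}
'c' @ 4: {}  — no active states
rest 'ba' ignored (set empty)
final: {}; accept 1 not in set

Answer: REJECT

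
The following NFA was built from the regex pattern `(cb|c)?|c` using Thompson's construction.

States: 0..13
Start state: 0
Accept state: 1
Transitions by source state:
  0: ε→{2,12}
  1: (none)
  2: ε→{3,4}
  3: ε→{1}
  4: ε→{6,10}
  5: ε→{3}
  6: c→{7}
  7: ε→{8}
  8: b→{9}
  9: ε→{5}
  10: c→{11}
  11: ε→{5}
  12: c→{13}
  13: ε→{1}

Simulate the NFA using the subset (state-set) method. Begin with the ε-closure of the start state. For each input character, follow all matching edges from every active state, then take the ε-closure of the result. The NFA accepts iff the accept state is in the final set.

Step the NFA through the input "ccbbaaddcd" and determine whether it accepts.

S₀ = ε-closure({0}) = {0,1,2,3,4,6,10,12}
'c' @ 1: {1,3,5,7,8,11,13}  (accept∈set)
'c' @ 2: {}  — state set empty
rest 'bbaaddcd' ignored (set empty)
end set {} — state 1 not in

Answer: REJECT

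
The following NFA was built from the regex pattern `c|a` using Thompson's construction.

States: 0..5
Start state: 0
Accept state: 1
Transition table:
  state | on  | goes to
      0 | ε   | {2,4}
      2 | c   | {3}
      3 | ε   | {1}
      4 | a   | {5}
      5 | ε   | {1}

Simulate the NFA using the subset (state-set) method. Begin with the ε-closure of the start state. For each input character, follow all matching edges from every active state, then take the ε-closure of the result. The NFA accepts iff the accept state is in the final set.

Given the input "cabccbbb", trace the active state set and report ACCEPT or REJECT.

Answer: REJECT

Derivation:
start: ε-closure({0}) = {0,2,4}
'c' @ 1: {1,3}  (accept∈set)
'a' @ 2: {}  — state set empty
rest 'bccbbb' ignored (set empty)
end set {} — state 1 not in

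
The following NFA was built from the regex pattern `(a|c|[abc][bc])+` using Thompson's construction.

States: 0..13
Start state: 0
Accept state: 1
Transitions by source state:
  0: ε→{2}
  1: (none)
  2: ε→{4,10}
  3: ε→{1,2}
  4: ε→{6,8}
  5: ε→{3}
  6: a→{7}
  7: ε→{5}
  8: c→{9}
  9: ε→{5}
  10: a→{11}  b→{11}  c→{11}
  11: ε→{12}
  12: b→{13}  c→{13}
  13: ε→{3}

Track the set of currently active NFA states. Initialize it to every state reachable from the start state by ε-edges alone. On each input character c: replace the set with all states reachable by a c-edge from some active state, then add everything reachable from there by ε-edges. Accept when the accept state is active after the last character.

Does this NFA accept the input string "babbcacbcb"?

Answer: REJECT

Steps:
S₀ = ε-closure({0}) = {0,2,4,6,8,10}
'b' @ 1: {11,12}
'a' @ 2: {}  — no active states
rest 'bbcacbcb' ignored (set empty)
end set {} — state 1 not in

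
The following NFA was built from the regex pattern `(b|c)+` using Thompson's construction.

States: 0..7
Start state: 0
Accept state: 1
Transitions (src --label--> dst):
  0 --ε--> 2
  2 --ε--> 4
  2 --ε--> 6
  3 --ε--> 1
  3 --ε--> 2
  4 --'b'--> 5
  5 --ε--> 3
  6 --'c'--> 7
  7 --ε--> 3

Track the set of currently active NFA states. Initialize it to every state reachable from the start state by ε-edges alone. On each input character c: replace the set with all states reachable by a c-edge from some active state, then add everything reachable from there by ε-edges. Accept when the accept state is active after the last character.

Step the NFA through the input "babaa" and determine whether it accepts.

initial (ε-close {0}): {0,2,4,6}
'b' @ 1: {1,2,3,4,5,6}  ✓accept
'a' @ 2: {}  — no active states
rest 'baa' ignored (set empty)
end set {} — state 1 not in

Answer: REJECT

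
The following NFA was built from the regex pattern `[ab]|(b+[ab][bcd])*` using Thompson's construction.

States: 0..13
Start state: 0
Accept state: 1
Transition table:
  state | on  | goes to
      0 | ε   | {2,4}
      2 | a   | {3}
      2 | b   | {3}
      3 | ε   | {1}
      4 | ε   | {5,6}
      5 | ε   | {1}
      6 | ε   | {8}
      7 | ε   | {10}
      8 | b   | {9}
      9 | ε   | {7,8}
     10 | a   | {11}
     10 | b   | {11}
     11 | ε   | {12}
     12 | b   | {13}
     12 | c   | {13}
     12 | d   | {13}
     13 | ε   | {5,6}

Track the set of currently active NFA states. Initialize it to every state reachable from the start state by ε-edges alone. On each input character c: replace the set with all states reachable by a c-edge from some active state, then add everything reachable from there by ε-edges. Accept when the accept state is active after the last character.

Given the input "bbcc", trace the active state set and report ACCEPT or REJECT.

Answer: REJECT

Derivation:
initial (ε-close {0}): {0,1,2,4,5,6,8}
'b' @ 1: {1,3,7,8,9,10}  ✓accept
'b' @ 2: {7,8,9,10,11,12}
'c' @ 3: {1,5,6,8,13}  ✓accept
'c' @ 4: {}  — no active states
final: {}; accept 1 not in set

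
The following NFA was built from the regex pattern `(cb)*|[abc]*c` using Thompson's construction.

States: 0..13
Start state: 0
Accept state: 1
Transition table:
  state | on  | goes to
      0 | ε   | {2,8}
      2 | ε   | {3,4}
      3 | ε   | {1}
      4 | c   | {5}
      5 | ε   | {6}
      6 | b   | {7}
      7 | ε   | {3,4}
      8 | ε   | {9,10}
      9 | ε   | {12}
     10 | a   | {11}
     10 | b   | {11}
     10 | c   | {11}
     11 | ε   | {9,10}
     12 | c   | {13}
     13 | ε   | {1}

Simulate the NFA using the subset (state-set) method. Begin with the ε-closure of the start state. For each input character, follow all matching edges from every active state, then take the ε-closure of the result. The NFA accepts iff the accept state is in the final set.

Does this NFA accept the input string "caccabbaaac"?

Answer: ACCEPT

Trace:
S₀ = ε-closure({0}) = {0,1,2,3,4,8,9,10,12}
'c' @ 1: {1,5,6,9,10,11,12,13}  ✓accept
'a' @ 2: {9,10,11,12}
'c' @ 3: {1,9,10,11,12,13}  ✓accept
'c' @ 4: {1,9,10,11,12,13}  ✓accept
'a' @ 5: {9,10,11,12}
'b' @ 6: {9,10,11,12}
'b' @ 7: {9,10,11,12}
'a' @ 8: {9,10,11,12}
'a' @ 9: {9,10,11,12}
'a' @ 10: {9,10,11,12}
'c' @ 11: {1,9,10,11,12,13}  ✓accept
end set {1,9,10,11,12,13} — state 1 in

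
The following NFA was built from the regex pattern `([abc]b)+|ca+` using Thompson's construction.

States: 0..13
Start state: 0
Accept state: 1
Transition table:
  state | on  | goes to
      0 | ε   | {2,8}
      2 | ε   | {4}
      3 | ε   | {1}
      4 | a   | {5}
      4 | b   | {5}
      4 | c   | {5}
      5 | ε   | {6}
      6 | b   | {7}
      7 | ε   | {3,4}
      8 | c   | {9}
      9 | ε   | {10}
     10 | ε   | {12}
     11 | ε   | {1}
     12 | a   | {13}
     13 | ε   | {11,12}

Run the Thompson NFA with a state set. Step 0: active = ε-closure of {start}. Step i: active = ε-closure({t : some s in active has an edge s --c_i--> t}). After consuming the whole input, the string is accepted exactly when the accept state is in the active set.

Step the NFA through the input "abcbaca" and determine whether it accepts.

Answer: REJECT

Trace:
initial (ε-close {0}): {0,2,4,8}
'a' @ 1: {5,6}
'b' @ 2: {1,3,4,7}  (accept∈set)
'c' @ 3: {5,6}
'b' @ 4: {1,3,4,7}  (accept∈set)
'a' @ 5: {5,6}
'c' @ 6: {}  — state set empty
rest 'a' ignored (set empty)
end set {} — state 1 not in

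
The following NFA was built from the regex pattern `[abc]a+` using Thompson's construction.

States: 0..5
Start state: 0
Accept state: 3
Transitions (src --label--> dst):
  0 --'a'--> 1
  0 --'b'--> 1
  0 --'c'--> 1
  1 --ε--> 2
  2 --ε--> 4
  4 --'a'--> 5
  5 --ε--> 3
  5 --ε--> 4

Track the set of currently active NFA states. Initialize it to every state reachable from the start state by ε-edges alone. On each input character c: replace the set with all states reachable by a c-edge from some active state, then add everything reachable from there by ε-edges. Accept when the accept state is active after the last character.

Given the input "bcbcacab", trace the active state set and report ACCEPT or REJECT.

start: ε-closure({0}) = {0}
'b' @ 1: {1,2,4}
'c' @ 2: {}  — state set empty
rest 'bcacab' ignored (set empty)
end set {} — state 3 not in

Answer: REJECT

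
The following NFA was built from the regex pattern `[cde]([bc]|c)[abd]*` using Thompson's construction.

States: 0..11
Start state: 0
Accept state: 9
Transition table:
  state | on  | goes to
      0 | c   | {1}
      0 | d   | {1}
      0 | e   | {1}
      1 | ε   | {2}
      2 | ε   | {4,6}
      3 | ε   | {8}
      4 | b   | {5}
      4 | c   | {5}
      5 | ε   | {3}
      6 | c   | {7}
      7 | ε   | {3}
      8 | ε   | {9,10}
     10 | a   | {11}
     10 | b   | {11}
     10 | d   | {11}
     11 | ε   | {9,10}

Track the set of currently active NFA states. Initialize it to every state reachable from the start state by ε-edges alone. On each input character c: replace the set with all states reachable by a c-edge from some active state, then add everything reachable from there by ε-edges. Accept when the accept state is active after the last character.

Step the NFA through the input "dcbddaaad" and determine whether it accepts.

initial (ε-close {0}): {0}
'd' @ 1: {1,2,4,6}
'c' @ 2: {3,5,7,8,9,10}  [accepting]
'b' @ 3: {9,10,11}  [accepting]
'd' @ 4: {9,10,11}  [accepting]
'd' @ 5: {9,10,11}  [accepting]
'a' @ 6: {9,10,11}  [accepting]
'a' @ 7: {9,10,11}  [accepting]
'a' @ 8: {9,10,11}  [accepting]
'd' @ 9: {9,10,11}  [accepting]
final: {9,10,11}; accept 9 in set

Answer: ACCEPT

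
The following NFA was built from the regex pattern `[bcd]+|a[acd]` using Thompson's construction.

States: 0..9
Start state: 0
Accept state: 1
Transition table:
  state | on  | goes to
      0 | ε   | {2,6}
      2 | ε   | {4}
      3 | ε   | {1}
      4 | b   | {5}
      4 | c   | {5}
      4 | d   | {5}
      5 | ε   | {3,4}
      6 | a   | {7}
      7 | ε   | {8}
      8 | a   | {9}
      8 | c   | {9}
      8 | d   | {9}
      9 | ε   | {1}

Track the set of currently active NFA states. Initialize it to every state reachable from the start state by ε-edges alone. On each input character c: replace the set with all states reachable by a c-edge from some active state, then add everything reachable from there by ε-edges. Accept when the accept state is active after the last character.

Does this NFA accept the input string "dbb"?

Answer: ACCEPT

Derivation:
S₀ = ε-closure({0}) = {0,2,4,6}
'd' @ 1: {1,3,4,5}  ✓accept
'b' @ 2: {1,3,4,5}  ✓accept
'b' @ 3: {1,3,4,5}  ✓accept
end set {1,3,4,5} — state 1 in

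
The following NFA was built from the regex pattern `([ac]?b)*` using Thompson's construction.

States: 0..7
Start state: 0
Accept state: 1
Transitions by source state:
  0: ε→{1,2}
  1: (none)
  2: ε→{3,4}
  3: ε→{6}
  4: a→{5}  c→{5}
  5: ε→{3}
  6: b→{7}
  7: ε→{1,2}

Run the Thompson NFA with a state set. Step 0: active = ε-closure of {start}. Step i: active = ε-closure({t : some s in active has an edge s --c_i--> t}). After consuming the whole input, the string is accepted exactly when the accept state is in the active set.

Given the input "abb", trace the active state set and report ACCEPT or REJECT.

start: ε-closure({0}) = {0,1,2,3,4,6}
'a' @ 1: {3,5,6}
'b' @ 2: {1,2,3,4,6,7}  ✓accept
'b' @ 3: {1,2,3,4,6,7}  ✓accept
final: {1,2,3,4,6,7}; accept 1 in set

Answer: ACCEPT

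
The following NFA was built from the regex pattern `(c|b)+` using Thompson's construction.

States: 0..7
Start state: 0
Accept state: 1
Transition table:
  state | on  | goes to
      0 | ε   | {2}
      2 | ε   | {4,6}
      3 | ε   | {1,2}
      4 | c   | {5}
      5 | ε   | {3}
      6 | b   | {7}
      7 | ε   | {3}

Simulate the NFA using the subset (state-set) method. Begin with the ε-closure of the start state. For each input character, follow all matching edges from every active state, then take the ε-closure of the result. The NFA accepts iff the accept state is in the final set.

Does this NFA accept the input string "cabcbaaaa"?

Answer: REJECT

Trace:
initial (ε-close {0}): {0,2,4,6}
'c' @ 1: {1,2,3,4,5,6}  (accept∈set)
'a' @ 2: {}  — state set empty
rest 'bcbaaaa' ignored (set empty)
after full input: {}  (accept=1 not in)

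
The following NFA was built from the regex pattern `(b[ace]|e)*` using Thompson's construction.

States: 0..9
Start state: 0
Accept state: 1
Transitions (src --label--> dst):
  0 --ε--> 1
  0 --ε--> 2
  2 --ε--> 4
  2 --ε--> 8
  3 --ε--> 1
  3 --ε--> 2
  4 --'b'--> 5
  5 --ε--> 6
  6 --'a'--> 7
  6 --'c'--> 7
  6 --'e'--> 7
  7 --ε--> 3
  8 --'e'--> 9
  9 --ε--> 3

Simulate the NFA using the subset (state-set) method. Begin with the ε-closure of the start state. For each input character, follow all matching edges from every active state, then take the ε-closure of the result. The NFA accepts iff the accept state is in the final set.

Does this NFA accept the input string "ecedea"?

S₀ = ε-closure({0}) = {0,1,2,4,8}
'e' @ 1: {1,2,3,4,8,9}  ✓accept
'c' @ 2: {}  — no active states
rest 'edea' ignored (set empty)
end set {} — state 1 not in

Answer: REJECT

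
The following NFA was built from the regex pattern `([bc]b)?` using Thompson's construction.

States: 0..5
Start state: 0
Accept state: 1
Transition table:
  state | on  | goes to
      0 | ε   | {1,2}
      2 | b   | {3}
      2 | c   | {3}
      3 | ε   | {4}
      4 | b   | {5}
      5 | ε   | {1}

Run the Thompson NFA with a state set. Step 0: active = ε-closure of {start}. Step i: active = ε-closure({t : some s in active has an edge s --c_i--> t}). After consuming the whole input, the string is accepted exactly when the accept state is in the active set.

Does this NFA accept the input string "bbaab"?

Answer: REJECT

Steps:
start: ε-closure({0}) = {0,1,2}
'b' @ 1: {3,4}
'b' @ 2: {1,5}  [accepting]
'a' @ 3: {}  — state set empty
rest 'ab' ignored (set empty)
final: {}; accept 1 not in set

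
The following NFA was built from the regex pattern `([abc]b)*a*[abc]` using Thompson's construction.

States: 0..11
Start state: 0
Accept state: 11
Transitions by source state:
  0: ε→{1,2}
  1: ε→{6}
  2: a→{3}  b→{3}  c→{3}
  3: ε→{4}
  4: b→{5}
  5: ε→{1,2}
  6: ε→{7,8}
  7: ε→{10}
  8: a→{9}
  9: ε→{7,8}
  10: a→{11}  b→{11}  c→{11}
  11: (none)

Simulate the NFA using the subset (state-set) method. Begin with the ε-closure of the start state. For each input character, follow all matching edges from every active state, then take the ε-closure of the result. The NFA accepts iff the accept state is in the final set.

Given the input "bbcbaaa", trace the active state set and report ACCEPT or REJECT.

initial (ε-close {0}): {0,1,2,6,7,8,10}
'b' @ 1: {3,4,11}  (accept∈set)
'b' @ 2: {1,2,5,6,7,8,10}
'c' @ 3: {3,4,11}  (accept∈set)
'b' @ 4: {1,2,5,6,7,8,10}
'a' @ 5: {3,4,7,8,9,10,11}  (accept∈set)
'a' @ 6: {7,8,9,10,11}  (accept∈set)
'a' @ 7: {7,8,9,10,11}  (accept∈set)
final: {7,8,9,10,11}; accept 11 in set

Answer: ACCEPT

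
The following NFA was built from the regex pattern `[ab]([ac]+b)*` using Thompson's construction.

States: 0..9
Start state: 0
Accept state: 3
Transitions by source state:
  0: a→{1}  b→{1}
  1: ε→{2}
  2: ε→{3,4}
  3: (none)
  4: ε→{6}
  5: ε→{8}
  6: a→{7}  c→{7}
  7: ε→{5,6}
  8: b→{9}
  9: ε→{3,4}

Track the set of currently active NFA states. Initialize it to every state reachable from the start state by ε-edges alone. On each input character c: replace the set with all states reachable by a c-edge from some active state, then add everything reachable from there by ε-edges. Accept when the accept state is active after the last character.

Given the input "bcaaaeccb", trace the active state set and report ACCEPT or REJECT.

Answer: REJECT

Trace:
S₀ = ε-closure({0}) = {0}
'b' @ 1: {1,2,3,4,6}  ✓accept
'c' @ 2: {5,6,7,8}
'a' @ 3: {5,6,7,8}
'a' @ 4: {5,6,7,8}
'a' @ 5: {5,6,7,8}
'e' @ 6: {}  — dead — no transitions
rest 'ccb' ignored (set empty)
end set {} — state 3 not in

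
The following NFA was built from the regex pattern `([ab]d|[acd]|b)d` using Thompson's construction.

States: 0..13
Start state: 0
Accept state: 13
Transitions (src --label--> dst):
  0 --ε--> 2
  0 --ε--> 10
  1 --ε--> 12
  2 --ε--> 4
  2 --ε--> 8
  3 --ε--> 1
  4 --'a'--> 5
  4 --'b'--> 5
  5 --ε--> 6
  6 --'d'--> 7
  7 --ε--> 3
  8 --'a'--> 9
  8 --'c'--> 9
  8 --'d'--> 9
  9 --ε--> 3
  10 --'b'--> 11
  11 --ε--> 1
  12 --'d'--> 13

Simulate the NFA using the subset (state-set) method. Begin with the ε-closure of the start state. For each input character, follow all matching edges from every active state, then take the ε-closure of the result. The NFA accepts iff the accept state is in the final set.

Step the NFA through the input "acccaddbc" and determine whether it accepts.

Answer: REJECT

Derivation:
S₀ = ε-closure({0}) = {0,2,4,8,10}
'a' @ 1: {1,3,5,6,9,12}
'c' @ 2: {}  — state set empty
rest 'ccaddbc' ignored (set empty)
after full input: {}  (accept=13 not in)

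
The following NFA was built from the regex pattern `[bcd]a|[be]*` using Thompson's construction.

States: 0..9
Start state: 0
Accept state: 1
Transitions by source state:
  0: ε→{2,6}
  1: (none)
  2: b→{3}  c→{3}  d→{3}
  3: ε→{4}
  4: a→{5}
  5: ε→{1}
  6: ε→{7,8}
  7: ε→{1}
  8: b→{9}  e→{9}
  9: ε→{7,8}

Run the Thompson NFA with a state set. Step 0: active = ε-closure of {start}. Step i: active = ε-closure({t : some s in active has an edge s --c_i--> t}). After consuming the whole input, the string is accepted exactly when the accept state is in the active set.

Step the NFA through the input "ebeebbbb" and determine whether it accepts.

start: ε-closure({0}) = {0,1,2,6,7,8}
'e' @ 1: {1,7,8,9}  [accepting]
'b' @ 2: {1,7,8,9}  [accepting]
'e' @ 3: {1,7,8,9}  [accepting]
'e' @ 4: {1,7,8,9}  [accepting]
'b' @ 5: {1,7,8,9}  [accepting]
'b' @ 6: {1,7,8,9}  [accepting]
'b' @ 7: {1,7,8,9}  [accepting]
'b' @ 8: {1,7,8,9}  [accepting]
after full input: {1,7,8,9}  (accept=1 in)

Answer: ACCEPT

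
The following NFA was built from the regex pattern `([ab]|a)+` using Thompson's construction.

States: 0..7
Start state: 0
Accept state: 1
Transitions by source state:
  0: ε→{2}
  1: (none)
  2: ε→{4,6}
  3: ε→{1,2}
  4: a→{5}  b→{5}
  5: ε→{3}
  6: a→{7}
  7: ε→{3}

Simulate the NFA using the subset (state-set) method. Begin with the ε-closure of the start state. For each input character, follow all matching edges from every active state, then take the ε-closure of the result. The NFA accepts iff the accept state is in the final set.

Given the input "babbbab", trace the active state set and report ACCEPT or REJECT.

S₀ = ε-closure({0}) = {0,2,4,6}
'b' @ 1: {1,2,3,4,5,6}  [accepting]
'a' @ 2: {1,2,3,4,5,6,7}  [accepting]
'b' @ 3: {1,2,3,4,5,6}  [accepting]
'b' @ 4: {1,2,3,4,5,6}  [accepting]
'b' @ 5: {1,2,3,4,5,6}  [accepting]
'a' @ 6: {1,2,3,4,5,6,7}  [accepting]
'b' @ 7: {1,2,3,4,5,6}  [accepting]
end set {1,2,3,4,5,6} — state 1 in

Answer: ACCEPT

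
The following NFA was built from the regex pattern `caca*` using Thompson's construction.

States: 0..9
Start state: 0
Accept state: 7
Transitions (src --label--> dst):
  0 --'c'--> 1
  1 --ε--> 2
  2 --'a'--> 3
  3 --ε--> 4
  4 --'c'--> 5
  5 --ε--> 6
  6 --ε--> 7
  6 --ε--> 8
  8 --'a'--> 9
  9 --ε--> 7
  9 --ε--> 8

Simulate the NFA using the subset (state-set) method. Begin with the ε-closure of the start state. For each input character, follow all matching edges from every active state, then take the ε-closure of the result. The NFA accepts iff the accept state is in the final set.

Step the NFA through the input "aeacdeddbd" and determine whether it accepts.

Answer: REJECT

Derivation:
initial (ε-close {0}): {0}
'a' @ 1: {}  — dead — no transitions
rest 'eacdeddbd' ignored (set empty)
after full input: {}  (accept=7 not in)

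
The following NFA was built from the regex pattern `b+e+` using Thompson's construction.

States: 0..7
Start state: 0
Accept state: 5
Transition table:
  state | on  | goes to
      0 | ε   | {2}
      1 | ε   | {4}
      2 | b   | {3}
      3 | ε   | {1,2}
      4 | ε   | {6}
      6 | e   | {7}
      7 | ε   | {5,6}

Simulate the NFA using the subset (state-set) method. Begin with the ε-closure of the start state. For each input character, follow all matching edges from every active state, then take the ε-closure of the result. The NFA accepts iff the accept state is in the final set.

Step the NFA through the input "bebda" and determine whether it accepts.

Answer: REJECT

Steps:
initial (ε-close {0}): {0,2}
'b' @ 1: {1,2,3,4,6}
'e' @ 2: {5,6,7}  [accepting]
'b' @ 3: {}  — dead — no transitions
rest 'da' ignored (set empty)
final: {}; accept 5 not in set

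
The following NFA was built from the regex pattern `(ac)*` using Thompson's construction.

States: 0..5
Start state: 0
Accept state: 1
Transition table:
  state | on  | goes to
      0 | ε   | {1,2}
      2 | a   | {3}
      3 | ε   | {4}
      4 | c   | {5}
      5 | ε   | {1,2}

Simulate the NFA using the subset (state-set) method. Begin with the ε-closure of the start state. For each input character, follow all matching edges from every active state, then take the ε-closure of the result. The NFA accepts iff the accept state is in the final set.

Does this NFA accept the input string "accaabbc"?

Answer: REJECT

Trace:
S₀ = ε-closure({0}) = {0,1,2}
'a' @ 1: {3,4}
'c' @ 2: {1,2,5}  [accepting]
'c' @ 3: {}  — state set empty
rest 'aabbc' ignored (set empty)
end set {} — state 1 not in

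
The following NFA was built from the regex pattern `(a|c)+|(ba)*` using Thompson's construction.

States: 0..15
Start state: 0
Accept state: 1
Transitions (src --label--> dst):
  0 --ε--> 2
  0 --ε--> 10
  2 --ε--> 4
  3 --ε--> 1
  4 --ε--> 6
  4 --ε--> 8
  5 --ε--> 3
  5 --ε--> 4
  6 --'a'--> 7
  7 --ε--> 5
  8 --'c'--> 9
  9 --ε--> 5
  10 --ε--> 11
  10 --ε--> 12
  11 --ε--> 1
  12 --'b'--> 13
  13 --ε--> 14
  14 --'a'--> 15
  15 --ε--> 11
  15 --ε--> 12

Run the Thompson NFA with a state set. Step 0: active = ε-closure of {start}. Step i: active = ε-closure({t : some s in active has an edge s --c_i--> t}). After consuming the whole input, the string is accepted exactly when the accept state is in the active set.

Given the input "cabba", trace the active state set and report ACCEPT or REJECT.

S₀ = ε-closure({0}) = {0,1,2,4,6,8,10,11,12}
'c' @ 1: {1,3,4,5,6,8,9}  ✓accept
'a' @ 2: {1,3,4,5,6,7,8}  ✓accept
'b' @ 3: {}  — dead — no transitions
rest 'ba' ignored (set empty)
final: {}; accept 1 not in set

Answer: REJECT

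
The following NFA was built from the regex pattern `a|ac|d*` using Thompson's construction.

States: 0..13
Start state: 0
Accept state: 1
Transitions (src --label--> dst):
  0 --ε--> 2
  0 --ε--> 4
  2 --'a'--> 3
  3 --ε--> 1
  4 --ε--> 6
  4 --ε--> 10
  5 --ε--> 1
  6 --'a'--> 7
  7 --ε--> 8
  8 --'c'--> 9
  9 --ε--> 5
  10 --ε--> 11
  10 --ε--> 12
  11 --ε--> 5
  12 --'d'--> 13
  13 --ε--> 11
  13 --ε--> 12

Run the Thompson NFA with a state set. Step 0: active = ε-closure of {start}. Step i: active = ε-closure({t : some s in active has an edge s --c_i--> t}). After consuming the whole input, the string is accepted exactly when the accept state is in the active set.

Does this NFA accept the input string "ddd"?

start: ε-closure({0}) = {0,1,2,4,5,6,10,11,12}
'd' @ 1: {1,5,11,12,13}  (accept∈set)
'd' @ 2: {1,5,11,12,13}  (accept∈set)
'd' @ 3: {1,5,11,12,13}  (accept∈set)
after full input: {1,5,11,12,13}  (accept=1 in)

Answer: ACCEPT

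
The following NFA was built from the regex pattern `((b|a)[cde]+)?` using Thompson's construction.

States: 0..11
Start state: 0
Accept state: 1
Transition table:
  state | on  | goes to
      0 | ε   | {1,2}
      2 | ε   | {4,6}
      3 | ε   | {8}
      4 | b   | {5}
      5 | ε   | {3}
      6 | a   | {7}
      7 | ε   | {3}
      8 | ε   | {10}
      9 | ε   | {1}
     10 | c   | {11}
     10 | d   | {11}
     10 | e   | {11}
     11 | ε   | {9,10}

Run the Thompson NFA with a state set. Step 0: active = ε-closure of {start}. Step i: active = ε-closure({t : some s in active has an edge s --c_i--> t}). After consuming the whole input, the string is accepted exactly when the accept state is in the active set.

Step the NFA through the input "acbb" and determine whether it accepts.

Answer: REJECT

Trace:
initial (ε-close {0}): {0,1,2,4,6}
'a' @ 1: {3,7,8,10}
'c' @ 2: {1,9,10,11}  ✓accept
'b' @ 3: {}  — no active states
rest 'b' ignored (set empty)
end set {} — state 1 not in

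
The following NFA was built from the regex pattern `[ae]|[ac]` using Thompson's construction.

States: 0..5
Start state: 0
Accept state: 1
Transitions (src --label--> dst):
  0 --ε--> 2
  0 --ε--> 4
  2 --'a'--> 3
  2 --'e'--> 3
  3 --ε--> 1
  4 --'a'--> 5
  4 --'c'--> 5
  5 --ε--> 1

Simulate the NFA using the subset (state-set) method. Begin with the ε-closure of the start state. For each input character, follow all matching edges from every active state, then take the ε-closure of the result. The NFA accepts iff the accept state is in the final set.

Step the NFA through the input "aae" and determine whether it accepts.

Answer: REJECT

Trace:
initial (ε-close {0}): {0,2,4}
'a' @ 1: {1,3,5}  ✓accept
'a' @ 2: {}  — state set empty
rest 'e' ignored (set empty)
end set {} — state 1 not in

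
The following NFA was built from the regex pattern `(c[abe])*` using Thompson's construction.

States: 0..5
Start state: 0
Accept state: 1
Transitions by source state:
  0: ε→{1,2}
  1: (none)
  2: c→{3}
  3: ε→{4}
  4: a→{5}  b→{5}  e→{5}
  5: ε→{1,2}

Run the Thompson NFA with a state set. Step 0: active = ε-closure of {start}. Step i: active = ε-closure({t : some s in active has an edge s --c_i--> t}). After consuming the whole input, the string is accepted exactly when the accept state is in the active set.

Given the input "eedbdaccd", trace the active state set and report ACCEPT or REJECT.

S₀ = ε-closure({0}) = {0,1,2}
'e' @ 1: {}  — state set empty
rest 'edbdaccd' ignored (set empty)
end set {} — state 1 not in

Answer: REJECT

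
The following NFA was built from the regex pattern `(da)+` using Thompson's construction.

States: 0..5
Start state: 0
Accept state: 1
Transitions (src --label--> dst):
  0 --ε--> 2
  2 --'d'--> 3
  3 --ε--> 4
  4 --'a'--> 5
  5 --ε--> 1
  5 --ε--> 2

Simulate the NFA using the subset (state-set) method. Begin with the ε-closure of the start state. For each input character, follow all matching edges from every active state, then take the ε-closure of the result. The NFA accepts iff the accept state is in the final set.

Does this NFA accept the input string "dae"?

initial (ε-close {0}): {0,2}
'd' @ 1: {3,4}
'a' @ 2: {1,2,5}  (accept∈set)
'e' @ 3: {}  — dead — no transitions
final: {}; accept 1 not in set

Answer: REJECT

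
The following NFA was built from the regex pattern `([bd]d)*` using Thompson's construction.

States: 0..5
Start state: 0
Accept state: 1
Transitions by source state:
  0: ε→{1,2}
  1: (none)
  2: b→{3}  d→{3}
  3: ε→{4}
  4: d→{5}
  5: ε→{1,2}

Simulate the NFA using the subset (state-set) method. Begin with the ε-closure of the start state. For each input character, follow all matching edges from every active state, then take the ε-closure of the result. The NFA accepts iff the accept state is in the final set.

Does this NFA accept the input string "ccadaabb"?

Answer: REJECT

Steps:
start: ε-closure({0}) = {0,1,2}
'c' @ 1: {}  — dead — no transitions
rest 'cadaabb' ignored (set empty)
after full input: {}  (accept=1 not in)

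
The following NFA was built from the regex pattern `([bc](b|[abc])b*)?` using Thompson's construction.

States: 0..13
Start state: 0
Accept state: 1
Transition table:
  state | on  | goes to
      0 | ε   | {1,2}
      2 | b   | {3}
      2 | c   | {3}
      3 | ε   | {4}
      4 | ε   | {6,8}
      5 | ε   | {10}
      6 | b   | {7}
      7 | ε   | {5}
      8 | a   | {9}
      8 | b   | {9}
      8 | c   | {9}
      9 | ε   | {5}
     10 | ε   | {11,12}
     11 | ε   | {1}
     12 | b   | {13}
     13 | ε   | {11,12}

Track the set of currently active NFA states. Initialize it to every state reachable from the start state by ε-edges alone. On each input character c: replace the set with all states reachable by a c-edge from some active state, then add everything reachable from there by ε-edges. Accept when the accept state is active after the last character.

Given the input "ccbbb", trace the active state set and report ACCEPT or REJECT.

S₀ = ε-closure({0}) = {0,1,2}
'c' @ 1: {3,4,6,8}
'c' @ 2: {1,5,9,10,11,12}  ✓accept
'b' @ 3: {1,11,12,13}  ✓accept
'b' @ 4: {1,11,12,13}  ✓accept
'b' @ 5: {1,11,12,13}  ✓accept
final: {1,11,12,13}; accept 1 in set

Answer: ACCEPT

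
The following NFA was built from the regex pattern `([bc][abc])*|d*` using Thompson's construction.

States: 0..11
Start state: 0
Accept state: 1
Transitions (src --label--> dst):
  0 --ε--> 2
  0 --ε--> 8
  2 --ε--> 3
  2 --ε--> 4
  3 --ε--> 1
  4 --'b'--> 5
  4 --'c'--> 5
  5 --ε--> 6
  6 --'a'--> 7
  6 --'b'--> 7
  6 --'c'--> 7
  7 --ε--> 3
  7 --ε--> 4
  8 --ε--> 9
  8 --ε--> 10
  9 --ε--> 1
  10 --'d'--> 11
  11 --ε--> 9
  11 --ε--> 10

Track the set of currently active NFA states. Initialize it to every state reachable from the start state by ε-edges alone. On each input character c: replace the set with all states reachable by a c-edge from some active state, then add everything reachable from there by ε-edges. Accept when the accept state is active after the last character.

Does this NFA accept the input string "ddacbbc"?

S₀ = ε-closure({0}) = {0,1,2,3,4,8,9,10}
'd' @ 1: {1,9,10,11}  ✓accept
'd' @ 2: {1,9,10,11}  ✓accept
'a' @ 3: {}  — dead — no transitions
rest 'cbbc' ignored (set empty)
final: {}; accept 1 not in set

Answer: REJECT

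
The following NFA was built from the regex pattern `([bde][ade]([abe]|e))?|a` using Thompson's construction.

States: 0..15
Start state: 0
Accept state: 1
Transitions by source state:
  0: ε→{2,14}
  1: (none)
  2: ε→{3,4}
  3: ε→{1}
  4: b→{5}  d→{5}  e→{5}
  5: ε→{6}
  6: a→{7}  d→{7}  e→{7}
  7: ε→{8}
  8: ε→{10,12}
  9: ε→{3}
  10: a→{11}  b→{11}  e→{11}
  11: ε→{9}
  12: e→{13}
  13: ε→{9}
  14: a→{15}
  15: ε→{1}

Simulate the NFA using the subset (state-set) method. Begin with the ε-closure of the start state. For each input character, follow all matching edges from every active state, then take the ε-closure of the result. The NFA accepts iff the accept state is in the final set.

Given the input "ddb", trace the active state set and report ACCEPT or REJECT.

Answer: ACCEPT

Trace:
start: ε-closure({0}) = {0,1,2,3,4,14}
'd' @ 1: {5,6}
'd' @ 2: {7,8,10,12}
'b' @ 3: {1,3,9,11}  (accept∈set)
final: {1,3,9,11}; accept 1 in set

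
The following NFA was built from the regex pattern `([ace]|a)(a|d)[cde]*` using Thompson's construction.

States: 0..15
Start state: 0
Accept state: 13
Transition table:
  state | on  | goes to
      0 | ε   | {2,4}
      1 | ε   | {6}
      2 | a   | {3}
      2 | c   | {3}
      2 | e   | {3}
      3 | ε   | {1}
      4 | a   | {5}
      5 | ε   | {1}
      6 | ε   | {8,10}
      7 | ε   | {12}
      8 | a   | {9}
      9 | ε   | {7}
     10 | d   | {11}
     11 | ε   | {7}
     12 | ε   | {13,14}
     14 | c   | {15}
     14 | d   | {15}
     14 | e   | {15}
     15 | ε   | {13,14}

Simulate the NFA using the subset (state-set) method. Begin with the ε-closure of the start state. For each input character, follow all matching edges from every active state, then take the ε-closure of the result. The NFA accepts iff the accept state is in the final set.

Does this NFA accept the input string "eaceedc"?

initial (ε-close {0}): {0,2,4}
'e' @ 1: {1,3,6,8,10}
'a' @ 2: {7,9,12,13,14}  (accept∈set)
'c' @ 3: {13,14,15}  (accept∈set)
'e' @ 4: {13,14,15}  (accept∈set)
'e' @ 5: {13,14,15}  (accept∈set)
'd' @ 6: {13,14,15}  (accept∈set)
'c' @ 7: {13,14,15}  (accept∈set)
after full input: {13,14,15}  (accept=13 in)

Answer: ACCEPT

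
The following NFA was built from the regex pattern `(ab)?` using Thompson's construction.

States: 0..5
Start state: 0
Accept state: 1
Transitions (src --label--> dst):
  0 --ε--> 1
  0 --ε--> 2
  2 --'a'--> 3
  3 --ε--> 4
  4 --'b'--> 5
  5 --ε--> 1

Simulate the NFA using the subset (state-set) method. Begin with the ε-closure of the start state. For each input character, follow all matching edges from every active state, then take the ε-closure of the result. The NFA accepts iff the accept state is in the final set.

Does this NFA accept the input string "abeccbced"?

Answer: REJECT

Steps:
initial (ε-close {0}): {0,1,2}
'a' @ 1: {3,4}
'b' @ 2: {1,5}  [accepting]
'e' @ 3: {}  — no active states
rest 'ccbced' ignored (set empty)
after full input: {}  (accept=1 not in)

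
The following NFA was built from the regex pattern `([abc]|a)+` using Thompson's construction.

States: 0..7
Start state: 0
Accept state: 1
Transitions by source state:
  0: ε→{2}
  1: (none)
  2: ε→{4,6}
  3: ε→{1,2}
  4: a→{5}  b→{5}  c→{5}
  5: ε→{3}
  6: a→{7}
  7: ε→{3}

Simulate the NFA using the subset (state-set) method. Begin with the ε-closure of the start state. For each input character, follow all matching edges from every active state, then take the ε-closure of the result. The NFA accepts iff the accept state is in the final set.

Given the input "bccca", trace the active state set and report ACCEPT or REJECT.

start: ε-closure({0}) = {0,2,4,6}
'b' @ 1: {1,2,3,4,5,6}  ✓accept
'c' @ 2: {1,2,3,4,5,6}  ✓accept
'c' @ 3: {1,2,3,4,5,6}  ✓accept
'c' @ 4: {1,2,3,4,5,6}  ✓accept
'a' @ 5: {1,2,3,4,5,6,7}  ✓accept
after full input: {1,2,3,4,5,6,7}  (accept=1 in)

Answer: ACCEPT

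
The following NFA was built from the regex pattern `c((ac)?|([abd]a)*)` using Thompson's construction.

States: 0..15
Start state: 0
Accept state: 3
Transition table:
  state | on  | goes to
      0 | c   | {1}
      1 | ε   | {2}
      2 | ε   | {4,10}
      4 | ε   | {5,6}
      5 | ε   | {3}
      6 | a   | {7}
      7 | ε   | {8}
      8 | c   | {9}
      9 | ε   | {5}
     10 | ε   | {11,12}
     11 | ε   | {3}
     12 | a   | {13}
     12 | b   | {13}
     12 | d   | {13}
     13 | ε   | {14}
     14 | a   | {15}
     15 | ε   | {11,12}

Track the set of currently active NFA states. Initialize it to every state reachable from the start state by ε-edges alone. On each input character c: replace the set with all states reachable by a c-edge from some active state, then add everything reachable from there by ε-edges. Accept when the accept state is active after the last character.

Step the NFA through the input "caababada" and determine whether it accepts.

Answer: ACCEPT

Trace:
S₀ = ε-closure({0}) = {0}
'c' @ 1: {1,2,3,4,5,6,10,11,12}  [accepting]
'a' @ 2: {7,8,13,14}
'a' @ 3: {3,11,12,15}  [accepting]
'b' @ 4: {13,14}
'a' @ 5: {3,11,12,15}  [accepting]
'b' @ 6: {13,14}
'a' @ 7: {3,11,12,15}  [accepting]
'd' @ 8: {13,14}
'a' @ 9: {3,11,12,15}  [accepting]
final: {3,11,12,15}; accept 3 in set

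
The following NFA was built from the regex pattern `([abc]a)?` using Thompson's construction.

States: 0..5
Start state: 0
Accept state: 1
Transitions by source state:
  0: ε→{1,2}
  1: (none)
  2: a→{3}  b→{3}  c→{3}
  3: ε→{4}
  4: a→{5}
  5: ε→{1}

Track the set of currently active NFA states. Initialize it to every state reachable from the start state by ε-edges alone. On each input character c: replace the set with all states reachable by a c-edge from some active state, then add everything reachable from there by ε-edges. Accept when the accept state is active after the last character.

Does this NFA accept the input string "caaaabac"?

Answer: REJECT

Steps:
S₀ = ε-closure({0}) = {0,1,2}
'c' @ 1: {3,4}
'a' @ 2: {1,5}  [accepting]
'a' @ 3: {}  — no active states
rest 'aabac' ignored (set empty)
end set {} — state 1 not in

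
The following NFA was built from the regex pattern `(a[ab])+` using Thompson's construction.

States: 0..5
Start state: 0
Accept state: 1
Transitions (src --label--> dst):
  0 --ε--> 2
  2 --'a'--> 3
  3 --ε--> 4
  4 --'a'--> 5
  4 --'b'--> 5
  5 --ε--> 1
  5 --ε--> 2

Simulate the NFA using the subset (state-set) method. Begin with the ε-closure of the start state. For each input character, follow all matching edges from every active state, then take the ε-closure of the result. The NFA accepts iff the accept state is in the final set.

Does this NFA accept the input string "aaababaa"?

Answer: ACCEPT

Steps:
S₀ = ε-closure({0}) = {0,2}
'a' @ 1: {3,4}
'a' @ 2: {1,2,5}  (accept∈set)
'a' @ 3: {3,4}
'b' @ 4: {1,2,5}  (accept∈set)
'a' @ 5: {3,4}
'b' @ 6: {1,2,5}  (accept∈set)
'a' @ 7: {3,4}
'a' @ 8: {1,2,5}  (accept∈set)
after full input: {1,2,5}  (accept=1 in)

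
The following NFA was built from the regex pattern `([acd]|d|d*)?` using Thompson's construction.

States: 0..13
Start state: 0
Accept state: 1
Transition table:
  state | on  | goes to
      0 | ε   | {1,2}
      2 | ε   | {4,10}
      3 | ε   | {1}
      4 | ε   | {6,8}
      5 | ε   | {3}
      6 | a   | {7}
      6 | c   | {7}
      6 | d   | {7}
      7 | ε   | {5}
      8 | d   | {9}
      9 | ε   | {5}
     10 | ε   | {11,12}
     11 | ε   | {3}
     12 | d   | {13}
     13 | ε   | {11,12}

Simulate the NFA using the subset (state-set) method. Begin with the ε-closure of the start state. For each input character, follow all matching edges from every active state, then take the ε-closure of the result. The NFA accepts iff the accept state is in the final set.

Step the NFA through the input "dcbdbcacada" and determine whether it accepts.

Answer: REJECT

Steps:
start: ε-closure({0}) = {0,1,2,3,4,6,8,10,11,12}
'd' @ 1: {1,3,5,7,9,11,12,13}  ✓accept
'c' @ 2: {}  — no active states
rest 'bdbcacada' ignored (set empty)
final: {}; accept 1 not in set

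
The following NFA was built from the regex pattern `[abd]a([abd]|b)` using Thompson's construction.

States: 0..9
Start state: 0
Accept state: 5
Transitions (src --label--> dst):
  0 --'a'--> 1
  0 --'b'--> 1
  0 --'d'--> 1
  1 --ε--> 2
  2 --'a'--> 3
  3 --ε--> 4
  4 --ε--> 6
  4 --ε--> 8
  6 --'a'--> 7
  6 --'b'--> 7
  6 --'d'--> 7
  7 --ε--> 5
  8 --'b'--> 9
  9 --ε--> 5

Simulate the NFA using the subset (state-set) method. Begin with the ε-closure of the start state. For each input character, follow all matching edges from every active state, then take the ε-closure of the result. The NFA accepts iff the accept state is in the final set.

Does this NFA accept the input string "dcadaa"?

start: ε-closure({0}) = {0}
'd' @ 1: {1,2}
'c' @ 2: {}  — state set empty
rest 'adaa' ignored (set empty)
final: {}; accept 5 not in set

Answer: REJECT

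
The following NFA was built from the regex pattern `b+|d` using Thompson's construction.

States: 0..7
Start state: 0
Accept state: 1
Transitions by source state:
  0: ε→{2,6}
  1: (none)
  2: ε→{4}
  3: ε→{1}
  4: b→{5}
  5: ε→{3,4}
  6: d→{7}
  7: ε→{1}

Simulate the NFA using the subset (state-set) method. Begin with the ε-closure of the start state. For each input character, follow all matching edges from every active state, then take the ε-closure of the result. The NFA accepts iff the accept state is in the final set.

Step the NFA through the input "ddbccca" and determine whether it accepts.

initial (ε-close {0}): {0,2,4,6}
'd' @ 1: {1,7}  (accept∈set)
'd' @ 2: {}  — dead — no transitions
rest 'bccca' ignored (set empty)
final: {}; accept 1 not in set

Answer: REJECT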